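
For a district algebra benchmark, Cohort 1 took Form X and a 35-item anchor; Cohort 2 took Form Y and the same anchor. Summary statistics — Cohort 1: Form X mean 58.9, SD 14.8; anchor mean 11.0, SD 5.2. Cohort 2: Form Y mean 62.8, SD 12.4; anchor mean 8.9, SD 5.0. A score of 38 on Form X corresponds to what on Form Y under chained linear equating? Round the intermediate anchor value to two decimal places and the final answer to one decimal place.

49.8

Form X → anchor (Cohort 1): v = (5.2/14.8)(38 − 58.9) + 11.0 = 3.66
anchor → Form Y (Cohort 2): y = (12.4/5.0)(3.66 − 8.9) + 62.8 = 49.8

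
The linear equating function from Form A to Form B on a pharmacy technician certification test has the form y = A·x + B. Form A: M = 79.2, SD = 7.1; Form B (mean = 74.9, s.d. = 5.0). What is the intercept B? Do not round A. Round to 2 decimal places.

A = SD_Y / SD_X = 5.0 / 7.1 = 0.704225
B = M_Y − A·M_X = 74.9 − 0.704225 × 79.2 = 19.13

19.13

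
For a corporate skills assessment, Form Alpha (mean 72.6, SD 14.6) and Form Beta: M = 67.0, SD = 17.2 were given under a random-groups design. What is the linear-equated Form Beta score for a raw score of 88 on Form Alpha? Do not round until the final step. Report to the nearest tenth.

85.1

Linear equating: y = (SD_Y/SD_X)(x − M_X) + M_Y
y = (17.2/14.6)(88 − 72.6) + 67.0
y = 1.178082 × 15.4 + 67.0 = 18.1425 + 67.0 = 85.1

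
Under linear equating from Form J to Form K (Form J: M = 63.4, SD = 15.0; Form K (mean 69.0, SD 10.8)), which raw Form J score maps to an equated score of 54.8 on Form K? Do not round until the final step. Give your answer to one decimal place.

Invert y = (SD_Y/SD_X)(x − M_X) + M_Y:
x = (SD_X/SD_Y)(y − M_Y) + M_X = (15.0/10.8)(54.8 − 69.0) + 63.4
x = 1.388889 × -14.200 + 63.4 = 43.7

43.7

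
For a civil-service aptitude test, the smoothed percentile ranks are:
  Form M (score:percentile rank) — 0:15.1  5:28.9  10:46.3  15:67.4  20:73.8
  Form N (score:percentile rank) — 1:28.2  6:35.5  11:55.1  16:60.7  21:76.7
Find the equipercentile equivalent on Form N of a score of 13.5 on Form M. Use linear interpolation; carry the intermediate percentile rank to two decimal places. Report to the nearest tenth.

PR of 13.5 on Form M: 46.3 + (13.5 − 10)/(15 − 10) × (67.4 − 46.3) = 61.07
On Form N, PR 61.07 falls between score 16 (PR 60.7) and 21 (PR 76.7).
Interpolate: 16 + (61.07 − 60.7)/(76.7 − 60.7) × (21 − 16) = 16.1

16.1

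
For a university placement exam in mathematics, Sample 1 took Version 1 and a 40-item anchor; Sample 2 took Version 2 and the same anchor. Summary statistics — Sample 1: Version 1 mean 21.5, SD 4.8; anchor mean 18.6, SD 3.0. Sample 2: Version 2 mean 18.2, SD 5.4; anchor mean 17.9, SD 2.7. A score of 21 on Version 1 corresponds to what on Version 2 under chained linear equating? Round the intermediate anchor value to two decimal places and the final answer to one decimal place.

19.0

Version 1 → anchor (Sample 1): v = (3.0/4.8)(21 − 21.5) + 18.6 = 18.29
anchor → Version 2 (Sample 2): y = (5.4/2.7)(18.29 − 17.9) + 18.2 = 19.0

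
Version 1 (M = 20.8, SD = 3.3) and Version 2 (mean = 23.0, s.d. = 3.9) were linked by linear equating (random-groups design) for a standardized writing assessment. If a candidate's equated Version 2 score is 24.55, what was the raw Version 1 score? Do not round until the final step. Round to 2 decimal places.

Invert y = (SD_Y/SD_X)(x − M_X) + M_Y:
x = (SD_X/SD_Y)(y − M_Y) + M_X = (3.3/3.9)(24.55 − 23.0) + 20.8
x = 0.846154 × 1.550 + 20.8 = 22.11

22.11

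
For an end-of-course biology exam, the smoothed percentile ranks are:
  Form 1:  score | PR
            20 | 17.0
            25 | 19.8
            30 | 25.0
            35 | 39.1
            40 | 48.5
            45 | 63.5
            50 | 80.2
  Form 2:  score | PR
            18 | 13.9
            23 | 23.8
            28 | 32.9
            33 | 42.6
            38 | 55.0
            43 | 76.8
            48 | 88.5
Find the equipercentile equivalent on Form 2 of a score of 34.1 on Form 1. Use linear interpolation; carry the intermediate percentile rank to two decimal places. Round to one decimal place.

29.9

PR of 34.1 on Form 1: 25.0 + (34.1 − 30)/(35 − 30) × (39.1 − 25.0) = 36.56
On Form 2, PR 36.56 falls between score 28 (PR 32.9) and 33 (PR 42.6).
Interpolate: 28 + (36.56 − 32.9)/(42.6 − 32.9) × (33 − 28) = 29.9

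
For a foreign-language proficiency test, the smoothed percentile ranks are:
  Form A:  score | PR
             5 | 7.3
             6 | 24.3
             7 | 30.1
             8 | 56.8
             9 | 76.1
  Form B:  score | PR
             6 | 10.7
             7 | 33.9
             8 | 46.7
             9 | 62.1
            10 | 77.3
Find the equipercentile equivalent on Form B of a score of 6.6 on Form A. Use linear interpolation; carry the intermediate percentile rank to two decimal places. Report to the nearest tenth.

PR of 6.6 on Form A: 24.3 + (6.6 − 6)/(7 − 6) × (30.1 − 24.3) = 27.78
On Form B, PR 27.78 falls between score 6 (PR 10.7) and 7 (PR 33.9).
Interpolate: 6 + (27.78 − 10.7)/(33.9 − 10.7) × (7 − 6) = 6.7

6.7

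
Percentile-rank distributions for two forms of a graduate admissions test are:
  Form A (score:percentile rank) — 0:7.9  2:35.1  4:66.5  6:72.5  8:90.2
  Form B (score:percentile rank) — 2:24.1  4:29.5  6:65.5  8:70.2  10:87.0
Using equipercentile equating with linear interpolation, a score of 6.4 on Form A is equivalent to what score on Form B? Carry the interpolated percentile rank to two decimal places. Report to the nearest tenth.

8.7

PR of 6.4 on Form A: 72.5 + (6.4 − 6)/(8 − 6) × (90.2 − 72.5) = 76.04
On Form B, PR 76.04 falls between score 8 (PR 70.2) and 10 (PR 87.0).
Interpolate: 8 + (76.04 − 70.2)/(87.0 − 70.2) × (10 − 8) = 8.7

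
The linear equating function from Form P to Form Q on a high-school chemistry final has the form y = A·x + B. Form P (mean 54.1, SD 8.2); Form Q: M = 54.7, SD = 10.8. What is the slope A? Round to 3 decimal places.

A = SD_Y / SD_X = 10.8 / 8.2 = 1.317

1.317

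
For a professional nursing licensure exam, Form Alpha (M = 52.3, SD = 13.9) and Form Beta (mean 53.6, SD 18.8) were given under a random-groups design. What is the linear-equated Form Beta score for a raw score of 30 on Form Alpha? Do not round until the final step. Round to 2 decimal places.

23.44

Linear equating: y = (SD_Y/SD_X)(x − M_X) + M_Y
y = (18.8/13.9)(30 − 52.3) + 53.6
y = 1.352518 × -22.3 + 53.6 = -30.1612 + 53.6 = 23.44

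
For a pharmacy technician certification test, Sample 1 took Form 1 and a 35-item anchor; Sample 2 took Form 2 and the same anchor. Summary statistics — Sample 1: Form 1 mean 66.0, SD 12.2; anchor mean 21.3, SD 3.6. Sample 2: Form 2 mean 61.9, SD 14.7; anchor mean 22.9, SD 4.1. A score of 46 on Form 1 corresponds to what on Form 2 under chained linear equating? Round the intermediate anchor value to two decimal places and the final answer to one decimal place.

Form 1 → anchor (Sample 1): v = (3.6/12.2)(46 − 66.0) + 21.3 = 15.40
anchor → Form 2 (Sample 2): y = (14.7/4.1)(15.40 − 22.9) + 61.9 = 35.0

35.0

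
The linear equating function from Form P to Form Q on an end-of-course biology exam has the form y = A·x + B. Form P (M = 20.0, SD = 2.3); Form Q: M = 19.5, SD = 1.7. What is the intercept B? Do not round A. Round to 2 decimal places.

A = SD_Y / SD_X = 1.7 / 2.3 = 0.739130
B = M_Y − A·M_X = 19.5 − 0.739130 × 20.0 = 4.72

4.72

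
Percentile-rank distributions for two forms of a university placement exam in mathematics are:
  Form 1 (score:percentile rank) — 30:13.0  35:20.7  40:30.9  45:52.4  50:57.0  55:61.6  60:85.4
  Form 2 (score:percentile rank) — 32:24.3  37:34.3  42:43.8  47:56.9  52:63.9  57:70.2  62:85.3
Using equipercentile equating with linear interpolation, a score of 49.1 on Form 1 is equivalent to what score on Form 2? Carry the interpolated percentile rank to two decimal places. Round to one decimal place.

PR of 49.1 on Form 1: 52.4 + (49.1 − 45)/(50 − 45) × (57.0 − 52.4) = 56.17
On Form 2, PR 56.17 falls between score 42 (PR 43.8) and 47 (PR 56.9).
Interpolate: 42 + (56.17 − 43.8)/(56.9 − 43.8) × (47 − 42) = 46.7

46.7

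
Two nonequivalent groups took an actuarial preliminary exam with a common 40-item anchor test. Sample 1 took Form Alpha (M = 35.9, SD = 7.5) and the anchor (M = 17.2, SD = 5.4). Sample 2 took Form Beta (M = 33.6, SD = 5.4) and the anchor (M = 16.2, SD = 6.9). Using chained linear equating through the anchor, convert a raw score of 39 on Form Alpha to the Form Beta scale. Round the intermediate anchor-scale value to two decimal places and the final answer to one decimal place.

Form Alpha → anchor (Sample 1): v = (5.4/7.5)(39 − 35.9) + 17.2 = 19.43
anchor → Form Beta (Sample 2): y = (5.4/6.9)(19.43 − 16.2) + 33.6 = 36.1

36.1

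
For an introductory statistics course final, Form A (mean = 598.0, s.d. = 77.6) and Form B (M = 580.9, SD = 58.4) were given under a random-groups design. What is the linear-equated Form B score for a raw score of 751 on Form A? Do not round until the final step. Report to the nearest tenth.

696.0

Linear equating: y = (SD_Y/SD_X)(x − M_X) + M_Y
y = (58.4/77.6)(751 − 598.0) + 580.9
y = 0.752577 × 153.0 + 580.9 = 115.1443 + 580.9 = 696.0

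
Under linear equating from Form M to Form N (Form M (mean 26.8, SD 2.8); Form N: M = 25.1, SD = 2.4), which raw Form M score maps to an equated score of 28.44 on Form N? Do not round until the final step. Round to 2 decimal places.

Invert y = (SD_Y/SD_X)(x − M_X) + M_Y:
x = (SD_X/SD_Y)(y − M_Y) + M_X = (2.8/2.4)(28.44 − 25.1) + 26.8
x = 1.166667 × 3.340 + 26.8 = 30.70

30.70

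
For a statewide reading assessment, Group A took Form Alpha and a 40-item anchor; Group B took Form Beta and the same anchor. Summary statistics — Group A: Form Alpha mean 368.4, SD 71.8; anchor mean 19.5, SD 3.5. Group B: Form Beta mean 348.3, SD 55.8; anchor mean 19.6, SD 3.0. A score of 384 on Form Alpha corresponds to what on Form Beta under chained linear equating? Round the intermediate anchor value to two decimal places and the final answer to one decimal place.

360.6

Form Alpha → anchor (Group A): v = (3.5/71.8)(384 − 368.4) + 19.5 = 20.26
anchor → Form Beta (Group B): y = (55.8/3.0)(20.26 − 19.6) + 348.3 = 360.6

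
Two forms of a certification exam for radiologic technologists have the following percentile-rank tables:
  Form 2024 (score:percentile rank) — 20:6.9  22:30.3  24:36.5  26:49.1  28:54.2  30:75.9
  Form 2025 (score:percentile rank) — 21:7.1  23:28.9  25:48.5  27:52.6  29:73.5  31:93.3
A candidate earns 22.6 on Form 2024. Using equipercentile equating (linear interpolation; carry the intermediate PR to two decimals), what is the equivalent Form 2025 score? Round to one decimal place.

PR of 22.6 on Form 2024: 30.3 + (22.6 − 22)/(24 − 22) × (36.5 − 30.3) = 32.16
On Form 2025, PR 32.16 falls between score 23 (PR 28.9) and 25 (PR 48.5).
Interpolate: 23 + (32.16 − 28.9)/(48.5 − 28.9) × (25 − 23) = 23.3

23.3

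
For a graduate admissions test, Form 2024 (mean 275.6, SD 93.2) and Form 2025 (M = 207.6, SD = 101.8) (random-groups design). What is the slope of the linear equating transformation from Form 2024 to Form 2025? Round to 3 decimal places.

1.092

A = SD_Y / SD_X = 101.8 / 93.2 = 1.092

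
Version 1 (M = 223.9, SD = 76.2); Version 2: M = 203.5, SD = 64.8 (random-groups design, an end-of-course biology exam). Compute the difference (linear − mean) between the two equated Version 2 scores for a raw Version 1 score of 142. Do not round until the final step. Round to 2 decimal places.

Mean-equated: 142 + (203.5 − 223.9) = 121.60
Linear-equated: (64.8/76.2)(142 − 223.9) + 203.5 = 133.853
Difference = 133.853 − 121.60 = 12.25

12.25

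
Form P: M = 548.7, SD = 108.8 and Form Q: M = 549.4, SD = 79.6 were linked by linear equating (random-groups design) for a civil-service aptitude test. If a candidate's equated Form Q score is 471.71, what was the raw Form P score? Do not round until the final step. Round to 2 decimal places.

Invert y = (SD_Y/SD_X)(x − M_X) + M_Y:
x = (SD_X/SD_Y)(y − M_Y) + M_X = (108.8/79.6)(471.71 − 549.4) + 548.7
x = 1.366834 × -77.690 + 548.7 = 442.51

442.51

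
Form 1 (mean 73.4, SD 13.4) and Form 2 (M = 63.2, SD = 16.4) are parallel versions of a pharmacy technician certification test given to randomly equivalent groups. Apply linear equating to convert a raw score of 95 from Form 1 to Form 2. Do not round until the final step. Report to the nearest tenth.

Linear equating: y = (SD_Y/SD_X)(x − M_X) + M_Y
y = (16.4/13.4)(95 − 73.4) + 63.2
y = 1.223881 × 21.6 + 63.2 = 26.4358 + 63.2 = 89.6

89.6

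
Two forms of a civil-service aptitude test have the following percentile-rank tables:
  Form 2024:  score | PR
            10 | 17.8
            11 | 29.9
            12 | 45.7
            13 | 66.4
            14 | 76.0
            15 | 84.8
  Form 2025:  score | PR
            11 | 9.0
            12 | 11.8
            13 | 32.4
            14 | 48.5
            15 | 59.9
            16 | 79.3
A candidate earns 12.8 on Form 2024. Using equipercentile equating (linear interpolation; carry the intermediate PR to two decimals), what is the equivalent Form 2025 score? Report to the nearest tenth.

15.1

PR of 12.8 on Form 2024: 45.7 + (12.8 − 12)/(13 − 12) × (66.4 − 45.7) = 62.26
On Form 2025, PR 62.26 falls between score 15 (PR 59.9) and 16 (PR 79.3).
Interpolate: 15 + (62.26 − 59.9)/(79.3 − 59.9) × (16 − 15) = 15.1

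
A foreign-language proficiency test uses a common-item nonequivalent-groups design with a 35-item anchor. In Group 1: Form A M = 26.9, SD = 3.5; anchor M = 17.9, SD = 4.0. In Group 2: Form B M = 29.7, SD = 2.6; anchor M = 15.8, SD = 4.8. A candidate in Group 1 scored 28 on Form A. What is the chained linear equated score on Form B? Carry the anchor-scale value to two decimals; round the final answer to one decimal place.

Form A → anchor (Group 1): v = (4.0/3.5)(28 − 26.9) + 17.9 = 19.16
anchor → Form B (Group 2): y = (2.6/4.8)(19.16 − 15.8) + 29.7 = 31.5

31.5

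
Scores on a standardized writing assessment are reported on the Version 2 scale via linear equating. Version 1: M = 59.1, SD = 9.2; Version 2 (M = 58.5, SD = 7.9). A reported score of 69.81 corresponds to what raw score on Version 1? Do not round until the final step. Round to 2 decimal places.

Invert y = (SD_Y/SD_X)(x − M_X) + M_Y:
x = (SD_X/SD_Y)(y − M_Y) + M_X = (9.2/7.9)(69.81 − 58.5) + 59.1
x = 1.164557 × 11.310 + 59.1 = 72.27

72.27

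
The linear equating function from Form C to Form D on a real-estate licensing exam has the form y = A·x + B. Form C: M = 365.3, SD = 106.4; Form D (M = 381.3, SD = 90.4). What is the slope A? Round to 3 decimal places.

A = SD_Y / SD_X = 90.4 / 106.4 = 0.850

0.850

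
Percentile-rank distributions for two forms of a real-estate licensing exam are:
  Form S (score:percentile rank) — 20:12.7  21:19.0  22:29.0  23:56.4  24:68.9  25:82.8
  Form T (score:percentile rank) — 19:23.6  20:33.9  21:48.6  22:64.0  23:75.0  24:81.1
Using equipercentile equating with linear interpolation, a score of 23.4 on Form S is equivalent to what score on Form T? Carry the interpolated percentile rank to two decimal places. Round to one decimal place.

21.8

PR of 23.4 on Form S: 56.4 + (23.4 − 23)/(24 − 23) × (68.9 − 56.4) = 61.40
On Form T, PR 61.40 falls between score 21 (PR 48.6) and 22 (PR 64.0).
Interpolate: 21 + (61.40 − 48.6)/(64.0 − 48.6) × (22 − 21) = 21.8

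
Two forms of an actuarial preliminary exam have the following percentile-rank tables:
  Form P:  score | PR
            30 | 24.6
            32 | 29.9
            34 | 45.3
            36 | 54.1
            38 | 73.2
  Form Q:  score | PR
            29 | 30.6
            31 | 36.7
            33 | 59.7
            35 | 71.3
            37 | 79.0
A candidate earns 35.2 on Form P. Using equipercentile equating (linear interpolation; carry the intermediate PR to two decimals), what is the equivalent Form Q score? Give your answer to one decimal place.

32.2

PR of 35.2 on Form P: 45.3 + (35.2 − 34)/(36 − 34) × (54.1 − 45.3) = 50.58
On Form Q, PR 50.58 falls between score 31 (PR 36.7) and 33 (PR 59.7).
Interpolate: 31 + (50.58 − 36.7)/(59.7 − 36.7) × (33 − 31) = 32.2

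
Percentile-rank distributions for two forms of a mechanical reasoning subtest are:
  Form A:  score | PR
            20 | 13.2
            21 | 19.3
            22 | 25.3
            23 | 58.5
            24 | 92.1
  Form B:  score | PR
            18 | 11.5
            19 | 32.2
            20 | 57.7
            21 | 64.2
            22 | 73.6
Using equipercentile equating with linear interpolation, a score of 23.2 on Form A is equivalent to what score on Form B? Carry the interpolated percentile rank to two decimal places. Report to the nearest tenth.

PR of 23.2 on Form A: 58.5 + (23.2 − 23)/(24 − 23) × (92.1 − 58.5) = 65.22
On Form B, PR 65.22 falls between score 21 (PR 64.2) and 22 (PR 73.6).
Interpolate: 21 + (65.22 − 64.2)/(73.6 − 64.2) × (22 − 21) = 21.1

21.1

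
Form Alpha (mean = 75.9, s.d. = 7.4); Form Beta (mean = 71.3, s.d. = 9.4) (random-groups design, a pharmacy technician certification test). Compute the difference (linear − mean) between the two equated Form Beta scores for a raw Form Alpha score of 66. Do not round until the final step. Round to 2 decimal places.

Mean-equated: 66 + (71.3 − 75.9) = 61.40
Linear-equated: (9.4/7.4)(66 − 75.9) + 71.3 = 58.724
Difference = 58.724 − 61.40 = -2.68

-2.68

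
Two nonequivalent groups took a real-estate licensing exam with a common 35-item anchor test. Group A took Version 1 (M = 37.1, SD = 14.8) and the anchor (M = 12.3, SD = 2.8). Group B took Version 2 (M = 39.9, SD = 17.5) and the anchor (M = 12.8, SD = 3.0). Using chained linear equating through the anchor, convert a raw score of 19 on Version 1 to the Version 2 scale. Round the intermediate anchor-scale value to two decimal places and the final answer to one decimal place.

Version 1 → anchor (Group A): v = (2.8/14.8)(19 − 37.1) + 12.3 = 8.88
anchor → Version 2 (Group B): y = (17.5/3.0)(8.88 − 12.8) + 39.9 = 17.0

17.0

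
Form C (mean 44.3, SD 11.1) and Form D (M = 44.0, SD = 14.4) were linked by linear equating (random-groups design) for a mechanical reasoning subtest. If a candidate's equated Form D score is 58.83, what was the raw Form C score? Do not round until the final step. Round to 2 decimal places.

Invert y = (SD_Y/SD_X)(x − M_X) + M_Y:
x = (SD_X/SD_Y)(y − M_Y) + M_X = (11.1/14.4)(58.83 − 44.0) + 44.3
x = 0.770833 × 14.830 + 44.3 = 55.73

55.73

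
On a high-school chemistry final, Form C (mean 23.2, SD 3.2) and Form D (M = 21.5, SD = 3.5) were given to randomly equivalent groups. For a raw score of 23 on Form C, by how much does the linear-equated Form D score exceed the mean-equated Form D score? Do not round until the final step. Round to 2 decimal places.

-0.02

Mean-equated: 23 + (21.5 − 23.2) = 21.30
Linear-equated: (3.5/3.2)(23 − 23.2) + 21.5 = 21.281
Difference = 21.281 − 21.30 = -0.02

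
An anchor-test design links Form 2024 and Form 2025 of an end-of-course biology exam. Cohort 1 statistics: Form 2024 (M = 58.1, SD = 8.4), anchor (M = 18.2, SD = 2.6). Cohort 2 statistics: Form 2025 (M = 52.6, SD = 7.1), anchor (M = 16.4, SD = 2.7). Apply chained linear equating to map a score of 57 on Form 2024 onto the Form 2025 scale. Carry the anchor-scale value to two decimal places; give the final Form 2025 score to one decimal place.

56.4

Form 2024 → anchor (Cohort 1): v = (2.6/8.4)(57 − 58.1) + 18.2 = 17.86
anchor → Form 2025 (Cohort 2): y = (7.1/2.7)(17.86 − 16.4) + 52.6 = 56.4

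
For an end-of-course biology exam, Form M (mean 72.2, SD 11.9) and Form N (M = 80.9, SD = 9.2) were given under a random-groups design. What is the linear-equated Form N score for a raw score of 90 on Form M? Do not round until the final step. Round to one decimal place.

94.7

Linear equating: y = (SD_Y/SD_X)(x − M_X) + M_Y
y = (9.2/11.9)(90 − 72.2) + 80.9
y = 0.773109 × 17.8 + 80.9 = 13.7613 + 80.9 = 94.7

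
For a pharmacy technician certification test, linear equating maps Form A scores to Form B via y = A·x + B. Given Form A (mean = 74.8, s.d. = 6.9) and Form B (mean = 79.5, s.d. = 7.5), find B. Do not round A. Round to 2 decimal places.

A = SD_Y / SD_X = 7.5 / 6.9 = 1.086957
B = M_Y − A·M_X = 79.5 − 1.086957 × 74.8 = -1.80

-1.80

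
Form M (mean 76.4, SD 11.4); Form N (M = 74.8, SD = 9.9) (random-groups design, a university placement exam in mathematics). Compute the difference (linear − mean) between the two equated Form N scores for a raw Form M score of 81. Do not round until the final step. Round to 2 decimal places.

-0.61

Mean-equated: 81 + (74.8 − 76.4) = 79.40
Linear-equated: (9.9/11.4)(81 − 76.4) + 74.8 = 78.795
Difference = 78.795 − 79.40 = -0.61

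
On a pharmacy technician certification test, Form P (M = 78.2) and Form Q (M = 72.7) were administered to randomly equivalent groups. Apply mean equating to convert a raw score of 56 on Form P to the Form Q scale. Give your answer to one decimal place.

50.5

Mean equating: y = x + (M_Y − M_X) = 56 + (72.7 − 78.2) = 50.5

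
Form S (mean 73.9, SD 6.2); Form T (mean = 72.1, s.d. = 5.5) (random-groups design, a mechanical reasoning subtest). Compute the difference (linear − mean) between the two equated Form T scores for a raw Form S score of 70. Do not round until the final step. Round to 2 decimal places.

Mean-equated: 70 + (72.1 − 73.9) = 68.20
Linear-equated: (5.5/6.2)(70 − 73.9) + 72.1 = 68.640
Difference = 68.640 − 68.20 = 0.44

0.44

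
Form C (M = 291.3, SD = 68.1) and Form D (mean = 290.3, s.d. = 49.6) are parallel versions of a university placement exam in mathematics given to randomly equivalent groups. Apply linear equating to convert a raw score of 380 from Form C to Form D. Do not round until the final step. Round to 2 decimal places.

354.90

Linear equating: y = (SD_Y/SD_X)(x − M_X) + M_Y
y = (49.6/68.1)(380 − 291.3) + 290.3
y = 0.728341 × 88.7 + 290.3 = 64.6038 + 290.3 = 354.90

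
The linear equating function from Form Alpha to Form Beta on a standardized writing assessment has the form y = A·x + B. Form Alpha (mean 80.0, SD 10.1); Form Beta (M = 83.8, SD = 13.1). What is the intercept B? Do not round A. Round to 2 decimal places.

A = SD_Y / SD_X = 13.1 / 10.1 = 1.297030
B = M_Y − A·M_X = 83.8 − 1.297030 × 80.0 = -19.96

-19.96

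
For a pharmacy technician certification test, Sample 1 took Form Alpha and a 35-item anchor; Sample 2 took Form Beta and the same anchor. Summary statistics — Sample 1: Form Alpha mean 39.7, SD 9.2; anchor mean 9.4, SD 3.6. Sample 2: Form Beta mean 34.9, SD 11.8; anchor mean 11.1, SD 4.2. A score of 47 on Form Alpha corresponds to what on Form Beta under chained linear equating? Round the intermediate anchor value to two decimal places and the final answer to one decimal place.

38.2

Form Alpha → anchor (Sample 1): v = (3.6/9.2)(47 − 39.7) + 9.4 = 12.26
anchor → Form Beta (Sample 2): y = (11.8/4.2)(12.26 − 11.1) + 34.9 = 38.2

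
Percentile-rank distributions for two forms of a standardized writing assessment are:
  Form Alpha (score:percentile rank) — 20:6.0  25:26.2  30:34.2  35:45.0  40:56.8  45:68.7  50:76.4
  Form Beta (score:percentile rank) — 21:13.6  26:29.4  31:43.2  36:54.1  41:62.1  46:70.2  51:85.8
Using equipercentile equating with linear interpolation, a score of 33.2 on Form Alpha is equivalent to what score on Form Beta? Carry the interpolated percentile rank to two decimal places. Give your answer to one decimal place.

30.2

PR of 33.2 on Form Alpha: 34.2 + (33.2 − 30)/(35 − 30) × (45.0 − 34.2) = 41.11
On Form Beta, PR 41.11 falls between score 26 (PR 29.4) and 31 (PR 43.2).
Interpolate: 26 + (41.11 − 29.4)/(43.2 − 29.4) × (31 − 26) = 30.2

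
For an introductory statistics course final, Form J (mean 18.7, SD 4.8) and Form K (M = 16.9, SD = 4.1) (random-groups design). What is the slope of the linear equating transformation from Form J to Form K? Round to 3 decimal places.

0.854

A = SD_Y / SD_X = 4.1 / 4.8 = 0.854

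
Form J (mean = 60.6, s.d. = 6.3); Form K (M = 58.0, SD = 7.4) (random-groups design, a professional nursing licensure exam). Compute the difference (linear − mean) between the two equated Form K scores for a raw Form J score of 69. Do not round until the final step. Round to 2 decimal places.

Mean-equated: 69 + (58.0 − 60.6) = 66.40
Linear-equated: (7.4/6.3)(69 − 60.6) + 58.0 = 67.867
Difference = 67.867 − 66.40 = 1.47

1.47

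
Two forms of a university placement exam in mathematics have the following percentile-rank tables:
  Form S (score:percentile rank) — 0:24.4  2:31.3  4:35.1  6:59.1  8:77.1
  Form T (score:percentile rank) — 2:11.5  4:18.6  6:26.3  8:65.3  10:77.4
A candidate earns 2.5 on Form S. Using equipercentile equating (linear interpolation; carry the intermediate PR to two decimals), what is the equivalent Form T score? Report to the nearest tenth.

6.3

PR of 2.5 on Form S: 31.3 + (2.5 − 2)/(4 − 2) × (35.1 − 31.3) = 32.25
On Form T, PR 32.25 falls between score 6 (PR 26.3) and 8 (PR 65.3).
Interpolate: 6 + (32.25 − 26.3)/(65.3 − 26.3) × (8 − 6) = 6.3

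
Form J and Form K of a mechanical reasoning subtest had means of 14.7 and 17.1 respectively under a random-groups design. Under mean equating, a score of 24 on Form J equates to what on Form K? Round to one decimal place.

26.4

Mean equating: y = x + (M_Y − M_X) = 24 + (17.1 − 14.7) = 26.4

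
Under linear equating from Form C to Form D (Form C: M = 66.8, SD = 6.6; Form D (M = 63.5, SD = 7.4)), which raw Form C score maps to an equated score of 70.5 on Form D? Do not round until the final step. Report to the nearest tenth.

73.0

Invert y = (SD_Y/SD_X)(x − M_X) + M_Y:
x = (SD_X/SD_Y)(y − M_Y) + M_X = (6.6/7.4)(70.5 − 63.5) + 66.8
x = 0.891892 × 7.000 + 66.8 = 73.0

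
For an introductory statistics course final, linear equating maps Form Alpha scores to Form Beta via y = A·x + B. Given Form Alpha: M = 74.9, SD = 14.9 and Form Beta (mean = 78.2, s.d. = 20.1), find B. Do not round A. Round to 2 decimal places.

-22.84

A = SD_Y / SD_X = 20.1 / 14.9 = 1.348993
B = M_Y − A·M_X = 78.2 − 1.348993 × 74.9 = -22.84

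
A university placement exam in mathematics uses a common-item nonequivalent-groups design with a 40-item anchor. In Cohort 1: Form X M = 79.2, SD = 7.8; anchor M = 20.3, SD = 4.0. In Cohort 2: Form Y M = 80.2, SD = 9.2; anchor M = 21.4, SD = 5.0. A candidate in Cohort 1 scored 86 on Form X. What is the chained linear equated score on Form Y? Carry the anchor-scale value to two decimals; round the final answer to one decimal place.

Form X → anchor (Cohort 1): v = (4.0/7.8)(86 − 79.2) + 20.3 = 23.79
anchor → Form Y (Cohort 2): y = (9.2/5.0)(23.79 − 21.4) + 80.2 = 84.6

84.6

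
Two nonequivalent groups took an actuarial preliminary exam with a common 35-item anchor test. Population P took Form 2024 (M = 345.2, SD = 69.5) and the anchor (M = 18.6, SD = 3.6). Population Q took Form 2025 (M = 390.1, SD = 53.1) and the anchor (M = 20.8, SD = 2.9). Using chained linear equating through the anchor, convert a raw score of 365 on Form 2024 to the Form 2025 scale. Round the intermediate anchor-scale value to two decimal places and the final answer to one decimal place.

Form 2024 → anchor (Population P): v = (3.6/69.5)(365 − 345.2) + 18.6 = 19.63
anchor → Form 2025 (Population Q): y = (53.1/2.9)(19.63 − 20.8) + 390.1 = 368.7

368.7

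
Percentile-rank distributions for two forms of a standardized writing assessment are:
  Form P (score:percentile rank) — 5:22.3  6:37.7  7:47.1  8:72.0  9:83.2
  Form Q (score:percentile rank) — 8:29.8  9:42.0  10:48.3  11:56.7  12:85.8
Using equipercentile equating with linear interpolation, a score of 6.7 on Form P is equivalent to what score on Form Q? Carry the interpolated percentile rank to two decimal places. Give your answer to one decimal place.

9.4

PR of 6.7 on Form P: 37.7 + (6.7 − 6)/(7 − 6) × (47.1 − 37.7) = 44.28
On Form Q, PR 44.28 falls between score 9 (PR 42.0) and 10 (PR 48.3).
Interpolate: 9 + (44.28 − 42.0)/(48.3 − 42.0) × (10 − 9) = 9.4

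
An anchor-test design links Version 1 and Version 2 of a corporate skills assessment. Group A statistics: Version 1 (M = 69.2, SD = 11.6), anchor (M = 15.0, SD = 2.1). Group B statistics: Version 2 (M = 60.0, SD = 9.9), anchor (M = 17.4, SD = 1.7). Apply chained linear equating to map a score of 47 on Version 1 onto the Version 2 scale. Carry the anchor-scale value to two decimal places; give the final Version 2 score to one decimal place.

Version 1 → anchor (Group A): v = (2.1/11.6)(47 − 69.2) + 15.0 = 10.98
anchor → Version 2 (Group B): y = (9.9/1.7)(10.98 − 17.4) + 60.0 = 22.6

22.6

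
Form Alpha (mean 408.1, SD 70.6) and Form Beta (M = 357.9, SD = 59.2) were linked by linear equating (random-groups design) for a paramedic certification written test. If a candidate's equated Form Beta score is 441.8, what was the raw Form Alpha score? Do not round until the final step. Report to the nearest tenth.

508.2

Invert y = (SD_Y/SD_X)(x − M_X) + M_Y:
x = (SD_X/SD_Y)(y − M_Y) + M_X = (70.6/59.2)(441.8 − 357.9) + 408.1
x = 1.192568 × 83.900 + 408.1 = 508.2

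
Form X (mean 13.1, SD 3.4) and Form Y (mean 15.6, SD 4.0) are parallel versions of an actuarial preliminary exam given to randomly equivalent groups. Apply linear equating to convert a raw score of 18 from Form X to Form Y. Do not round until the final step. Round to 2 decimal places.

21.36

Linear equating: y = (SD_Y/SD_X)(x − M_X) + M_Y
y = (4.0/3.4)(18 − 13.1) + 15.6
y = 1.176471 × 4.9 + 15.6 = 5.7647 + 15.6 = 21.36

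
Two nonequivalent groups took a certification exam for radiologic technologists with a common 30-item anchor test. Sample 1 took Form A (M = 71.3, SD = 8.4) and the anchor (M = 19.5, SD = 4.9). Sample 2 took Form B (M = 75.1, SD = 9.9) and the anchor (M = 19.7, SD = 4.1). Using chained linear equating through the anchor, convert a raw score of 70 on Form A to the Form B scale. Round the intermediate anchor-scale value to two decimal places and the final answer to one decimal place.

Form A → anchor (Sample 1): v = (4.9/8.4)(70 − 71.3) + 19.5 = 18.74
anchor → Form B (Sample 2): y = (9.9/4.1)(18.74 − 19.7) + 75.1 = 72.8

72.8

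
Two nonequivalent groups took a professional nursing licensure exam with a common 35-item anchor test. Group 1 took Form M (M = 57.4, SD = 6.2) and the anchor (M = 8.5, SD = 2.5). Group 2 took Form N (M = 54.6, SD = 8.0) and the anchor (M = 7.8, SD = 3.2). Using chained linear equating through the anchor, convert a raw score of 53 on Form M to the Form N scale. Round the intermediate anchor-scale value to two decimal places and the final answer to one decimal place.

Form M → anchor (Group 1): v = (2.5/6.2)(53 − 57.4) + 8.5 = 6.73
anchor → Form N (Group 2): y = (8.0/3.2)(6.73 − 7.8) + 54.6 = 51.9

51.9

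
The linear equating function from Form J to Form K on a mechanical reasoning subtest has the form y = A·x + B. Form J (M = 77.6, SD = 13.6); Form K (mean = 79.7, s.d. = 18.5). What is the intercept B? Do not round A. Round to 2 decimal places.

A = SD_Y / SD_X = 18.5 / 13.6 = 1.360294
B = M_Y − A·M_X = 79.7 − 1.360294 × 77.6 = -25.86

-25.86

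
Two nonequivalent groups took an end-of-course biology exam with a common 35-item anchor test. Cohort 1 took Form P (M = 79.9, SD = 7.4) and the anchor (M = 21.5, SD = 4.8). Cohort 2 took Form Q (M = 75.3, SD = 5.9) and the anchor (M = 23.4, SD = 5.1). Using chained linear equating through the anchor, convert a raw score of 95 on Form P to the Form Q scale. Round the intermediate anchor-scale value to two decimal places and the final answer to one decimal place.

Form P → anchor (Cohort 1): v = (4.8/7.4)(95 − 79.9) + 21.5 = 31.29
anchor → Form Q (Cohort 2): y = (5.9/5.1)(31.29 − 23.4) + 75.3 = 84.4

84.4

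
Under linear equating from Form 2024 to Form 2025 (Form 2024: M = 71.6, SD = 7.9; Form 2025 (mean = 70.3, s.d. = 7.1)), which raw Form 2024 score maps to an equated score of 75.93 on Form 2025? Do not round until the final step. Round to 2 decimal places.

Invert y = (SD_Y/SD_X)(x − M_X) + M_Y:
x = (SD_X/SD_Y)(y − M_Y) + M_X = (7.9/7.1)(75.93 − 70.3) + 71.6
x = 1.112676 × 5.630 + 71.6 = 77.86

77.86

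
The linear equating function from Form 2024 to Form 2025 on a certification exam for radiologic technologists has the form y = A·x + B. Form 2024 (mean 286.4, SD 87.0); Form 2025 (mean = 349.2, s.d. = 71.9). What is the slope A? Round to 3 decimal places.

0.826

A = SD_Y / SD_X = 71.9 / 87.0 = 0.826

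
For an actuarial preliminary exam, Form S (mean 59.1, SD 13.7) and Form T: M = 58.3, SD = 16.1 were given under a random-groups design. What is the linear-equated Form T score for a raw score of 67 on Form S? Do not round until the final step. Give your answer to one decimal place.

Linear equating: y = (SD_Y/SD_X)(x − M_X) + M_Y
y = (16.1/13.7)(67 − 59.1) + 58.3
y = 1.175182 × 7.9 + 58.3 = 9.2839 + 58.3 = 67.6

67.6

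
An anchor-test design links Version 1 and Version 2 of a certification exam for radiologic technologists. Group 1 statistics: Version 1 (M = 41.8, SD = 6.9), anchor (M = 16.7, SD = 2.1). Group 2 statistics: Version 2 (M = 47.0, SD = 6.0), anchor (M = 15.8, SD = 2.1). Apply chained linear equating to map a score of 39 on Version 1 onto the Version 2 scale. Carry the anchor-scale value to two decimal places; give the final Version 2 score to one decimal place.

47.1

Version 1 → anchor (Group 1): v = (2.1/6.9)(39 − 41.8) + 16.7 = 15.85
anchor → Version 2 (Group 2): y = (6.0/2.1)(15.85 − 15.8) + 47.0 = 47.1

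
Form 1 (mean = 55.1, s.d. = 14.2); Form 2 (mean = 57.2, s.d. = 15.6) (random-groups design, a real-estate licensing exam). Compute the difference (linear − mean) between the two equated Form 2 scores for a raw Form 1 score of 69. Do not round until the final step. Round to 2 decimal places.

Mean-equated: 69 + (57.2 − 55.1) = 71.10
Linear-equated: (15.6/14.2)(69 − 55.1) + 57.2 = 72.470
Difference = 72.470 − 71.10 = 1.37

1.37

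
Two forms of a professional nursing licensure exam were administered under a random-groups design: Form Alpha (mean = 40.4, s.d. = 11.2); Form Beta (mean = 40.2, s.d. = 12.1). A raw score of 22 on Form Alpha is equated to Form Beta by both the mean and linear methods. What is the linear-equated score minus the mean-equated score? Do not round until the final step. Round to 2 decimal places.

-1.48

Mean-equated: 22 + (40.2 − 40.4) = 21.80
Linear-equated: (12.1/11.2)(22 − 40.4) + 40.2 = 20.321
Difference = 20.321 − 21.80 = -1.48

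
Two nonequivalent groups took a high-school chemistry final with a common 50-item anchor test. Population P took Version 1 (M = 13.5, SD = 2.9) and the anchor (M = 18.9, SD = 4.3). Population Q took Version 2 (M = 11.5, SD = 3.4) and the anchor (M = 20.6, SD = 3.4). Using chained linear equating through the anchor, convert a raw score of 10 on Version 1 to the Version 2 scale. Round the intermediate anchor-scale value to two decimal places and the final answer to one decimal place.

4.6

Version 1 → anchor (Population P): v = (4.3/2.9)(10 − 13.5) + 18.9 = 13.71
anchor → Version 2 (Population Q): y = (3.4/3.4)(13.71 − 20.6) + 11.5 = 4.6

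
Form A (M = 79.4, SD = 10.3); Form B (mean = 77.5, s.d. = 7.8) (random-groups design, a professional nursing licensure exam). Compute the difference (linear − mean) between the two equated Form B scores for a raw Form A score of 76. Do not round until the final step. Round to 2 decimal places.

Mean-equated: 76 + (77.5 − 79.4) = 74.10
Linear-equated: (7.8/10.3)(76 − 79.4) + 77.5 = 74.925
Difference = 74.925 − 74.10 = 0.83

0.83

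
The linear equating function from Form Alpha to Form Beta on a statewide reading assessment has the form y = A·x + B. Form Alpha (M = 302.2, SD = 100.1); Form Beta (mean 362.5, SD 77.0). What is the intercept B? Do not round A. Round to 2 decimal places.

A = SD_Y / SD_X = 77.0 / 100.1 = 0.769231
B = M_Y − A·M_X = 362.5 − 0.769231 × 302.2 = 130.04

130.04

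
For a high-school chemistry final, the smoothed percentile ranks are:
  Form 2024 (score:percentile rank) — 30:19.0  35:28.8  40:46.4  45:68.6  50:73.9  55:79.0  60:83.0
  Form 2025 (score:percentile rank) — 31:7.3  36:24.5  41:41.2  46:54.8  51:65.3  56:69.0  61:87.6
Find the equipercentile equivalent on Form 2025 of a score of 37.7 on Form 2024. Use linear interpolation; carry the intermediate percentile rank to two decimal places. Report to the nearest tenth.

PR of 37.7 on Form 2024: 28.8 + (37.7 − 35)/(40 − 35) × (46.4 − 28.8) = 38.30
On Form 2025, PR 38.30 falls between score 36 (PR 24.5) and 41 (PR 41.2).
Interpolate: 36 + (38.30 − 24.5)/(41.2 − 24.5) × (41 − 36) = 40.1

40.1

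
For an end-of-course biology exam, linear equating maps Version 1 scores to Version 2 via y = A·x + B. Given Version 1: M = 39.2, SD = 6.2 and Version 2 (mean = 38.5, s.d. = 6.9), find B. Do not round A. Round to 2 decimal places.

A = SD_Y / SD_X = 6.9 / 6.2 = 1.112903
B = M_Y − A·M_X = 38.5 − 1.112903 × 39.2 = -5.13

-5.13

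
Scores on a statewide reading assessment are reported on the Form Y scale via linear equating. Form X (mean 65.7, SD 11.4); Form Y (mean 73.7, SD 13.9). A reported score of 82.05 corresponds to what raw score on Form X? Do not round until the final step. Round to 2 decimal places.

Invert y = (SD_Y/SD_X)(x − M_X) + M_Y:
x = (SD_X/SD_Y)(y − M_Y) + M_X = (11.4/13.9)(82.05 − 73.7) + 65.7
x = 0.820144 × 8.350 + 65.7 = 72.55

72.55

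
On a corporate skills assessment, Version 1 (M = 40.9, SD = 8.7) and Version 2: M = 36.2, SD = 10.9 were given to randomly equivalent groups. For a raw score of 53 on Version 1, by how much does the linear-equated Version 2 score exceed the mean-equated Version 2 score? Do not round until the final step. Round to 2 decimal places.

Mean-equated: 53 + (36.2 − 40.9) = 48.30
Linear-equated: (10.9/8.7)(53 − 40.9) + 36.2 = 51.360
Difference = 51.360 − 48.30 = 3.06

3.06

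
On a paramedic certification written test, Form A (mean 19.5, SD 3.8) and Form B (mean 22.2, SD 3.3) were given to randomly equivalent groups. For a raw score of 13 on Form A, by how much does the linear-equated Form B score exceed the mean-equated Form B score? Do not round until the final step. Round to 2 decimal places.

0.86

Mean-equated: 13 + (22.2 − 19.5) = 15.70
Linear-equated: (3.3/3.8)(13 − 19.5) + 22.2 = 16.555
Difference = 16.555 − 15.70 = 0.86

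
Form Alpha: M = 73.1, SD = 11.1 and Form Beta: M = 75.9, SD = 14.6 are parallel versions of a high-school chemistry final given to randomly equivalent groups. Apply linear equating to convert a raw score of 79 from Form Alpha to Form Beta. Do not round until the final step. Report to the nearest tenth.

Linear equating: y = (SD_Y/SD_X)(x − M_X) + M_Y
y = (14.6/11.1)(79 − 73.1) + 75.9
y = 1.315315 × 5.9 + 75.9 = 7.7604 + 75.9 = 83.7

83.7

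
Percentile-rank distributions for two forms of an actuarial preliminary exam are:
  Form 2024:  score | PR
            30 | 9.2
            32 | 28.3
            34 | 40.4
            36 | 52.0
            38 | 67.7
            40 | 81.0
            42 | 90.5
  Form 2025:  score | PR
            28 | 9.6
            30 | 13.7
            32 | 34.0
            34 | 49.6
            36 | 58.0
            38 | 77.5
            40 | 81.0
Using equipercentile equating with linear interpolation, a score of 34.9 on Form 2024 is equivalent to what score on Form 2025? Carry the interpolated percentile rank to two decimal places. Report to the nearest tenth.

33.5

PR of 34.9 on Form 2024: 40.4 + (34.9 − 34)/(36 − 34) × (52.0 − 40.4) = 45.62
On Form 2025, PR 45.62 falls between score 32 (PR 34.0) and 34 (PR 49.6).
Interpolate: 32 + (45.62 − 34.0)/(49.6 − 34.0) × (34 − 32) = 33.5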